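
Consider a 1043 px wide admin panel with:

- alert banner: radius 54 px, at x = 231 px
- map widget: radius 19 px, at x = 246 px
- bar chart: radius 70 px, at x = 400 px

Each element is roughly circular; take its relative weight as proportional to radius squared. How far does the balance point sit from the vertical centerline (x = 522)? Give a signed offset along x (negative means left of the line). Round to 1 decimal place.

≈ -189.1 px

r² weights: alert banner 54² = 2916, map widget 19² = 361, bar chart 70² = 4900. Total = 8177.
x-moment: 2916·231 + 361·246 + 4900·400 = 2722402; centroid 2722402/8177 ≈ 332.93.
Offset from x = 522: 332.93 − 522 ≈ -189.07.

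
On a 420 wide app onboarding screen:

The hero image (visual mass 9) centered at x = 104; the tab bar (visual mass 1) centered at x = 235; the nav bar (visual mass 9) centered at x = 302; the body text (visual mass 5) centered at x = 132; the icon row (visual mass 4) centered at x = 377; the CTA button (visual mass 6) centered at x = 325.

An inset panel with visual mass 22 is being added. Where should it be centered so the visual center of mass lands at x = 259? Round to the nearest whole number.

After adding the inset panel, total weight = 9 + 1 + 9 + 5 + 4 + 6 + 22 = 56.
Along x: (8007 + 22·x) / 56 = 259 (existing moment 9·104 + 1·235 + 9·302 + 5·132 + 4·377 + 6·325 = 8007) ⇒ x = (14504 − 8007) / 22 ≈ 295.32.

x ≈ 295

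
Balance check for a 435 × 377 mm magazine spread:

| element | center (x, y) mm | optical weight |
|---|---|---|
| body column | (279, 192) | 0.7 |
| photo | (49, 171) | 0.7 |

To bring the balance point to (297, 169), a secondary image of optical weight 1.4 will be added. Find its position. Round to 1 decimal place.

After adding the secondary image, total weight = 0.7 + 0.7 + 1.4 = 2.8.
x: need Σw·x = 2.8·297 = 831.6. Existing = 0.7·279 + 0.7·49 = 229.6. Remainder 602.0 / 1.4 ≈ 430.00.
y: need Σw·y = 2.8·169 = 473.2. Existing = 0.7·192 + 0.7·171 = 254.1. Remainder 219.1 / 1.4 ≈ 156.50.

(430.0, 156.5)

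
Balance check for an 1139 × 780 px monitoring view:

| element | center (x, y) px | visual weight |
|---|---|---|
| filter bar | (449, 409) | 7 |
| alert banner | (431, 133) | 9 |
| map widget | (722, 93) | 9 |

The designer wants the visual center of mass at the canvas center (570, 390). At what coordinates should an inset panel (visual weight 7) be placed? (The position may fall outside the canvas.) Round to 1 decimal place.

With the inset panel, Σw becomes 7 + 9 + 9 + 7 = 32.
Along x: (13520 + 7·x) / 32 = 570 (existing moment 7·449 + 9·431 + 9·722 = 13520) ⇒ x = (18240 − 13520) / 7 ≈ 674.29.
Along y: (4897 + 7·y) / 32 = 390 (existing moment 7·409 + 9·133 + 9·93 = 4897) ⇒ y = (12480 − 4897) / 7 ≈ 1083.29.

(674.3, 1083.3)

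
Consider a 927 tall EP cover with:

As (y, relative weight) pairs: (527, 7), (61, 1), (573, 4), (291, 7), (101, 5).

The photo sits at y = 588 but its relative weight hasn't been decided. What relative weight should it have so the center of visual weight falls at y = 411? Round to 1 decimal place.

Existing Σw = 24 (7 + 1 + 4 + 7 + 5); existing moment 7·527 + 1·61 + 4·573 + 7·291 + 5·101 = 8584.
Set Σw·y/Σw = 411: (8584 + 588w) = 411·(24 + w).
Solving: w = (411·24 − 8584) / (588 − 411) = 1280 / 177 ≈ 7.23.

w ≈ 7.2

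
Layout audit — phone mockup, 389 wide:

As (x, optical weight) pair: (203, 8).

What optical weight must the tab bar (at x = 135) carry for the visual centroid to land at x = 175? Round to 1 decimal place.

Known: weight 8 with moment 8·203 = 1624.
For the centroid to hit 175: (1624 + w·135) / (8 + w) = 175.
So w = (175·8 − 1624)/(135 − 175) = -224/-40 ≈ 5.60.

w ≈ 5.6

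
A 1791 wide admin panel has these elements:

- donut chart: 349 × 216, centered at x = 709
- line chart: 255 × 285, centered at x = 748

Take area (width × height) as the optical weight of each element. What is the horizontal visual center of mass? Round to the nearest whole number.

x ≈ 728

Taking area as weight: donut chart 349·216 = 75384, line chart 255·285 = 72675. Sum 148059.
x: (75384·709 + 72675·748) / 148059 = 107808156 / 148059 ≈ 728.14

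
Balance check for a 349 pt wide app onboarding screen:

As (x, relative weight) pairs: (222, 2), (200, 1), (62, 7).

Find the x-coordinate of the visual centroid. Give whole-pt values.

x ≈ 108

Total weight = 2 + 1 + 7 = 10.
x: (2·222 + 1·200 + 7·62) / 10 = 1078 / 10 ≈ 107.80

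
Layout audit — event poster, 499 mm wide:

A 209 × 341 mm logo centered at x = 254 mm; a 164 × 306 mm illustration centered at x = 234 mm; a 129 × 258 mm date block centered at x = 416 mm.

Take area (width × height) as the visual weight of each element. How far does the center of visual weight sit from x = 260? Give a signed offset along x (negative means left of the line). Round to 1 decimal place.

Areas: logo 209·341 = 71269, illustration 164·306 = 50184, date block 129·258 = 33282. Total weight = 154735.
x-moment: 71269·254 + 50184·234 + 33282·416 = 43690694; centroid 43690694/154735 ≈ 282.36.
Against x = 260, that's 282.36 − 260 = 22.36.

≈ 22.4 mm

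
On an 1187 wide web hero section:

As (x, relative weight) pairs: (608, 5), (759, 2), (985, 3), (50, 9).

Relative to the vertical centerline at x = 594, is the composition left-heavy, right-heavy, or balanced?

Total weight = 5 + 2 + 3 + 9 = 19.
Σw·x = 5·608 + 2·759 + 3·985 + 9·50 = 7963, so x̄ = 7963/19 ≈ 419.11.
419.1 vs midline 594 → left-heavy.

left-heavy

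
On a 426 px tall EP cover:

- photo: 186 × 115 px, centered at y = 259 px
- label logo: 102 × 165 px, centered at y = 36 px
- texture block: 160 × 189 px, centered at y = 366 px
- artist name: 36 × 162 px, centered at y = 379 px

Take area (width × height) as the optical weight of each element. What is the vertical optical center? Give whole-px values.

y ≈ 261

Areas: photo 186·115 = 21390, label logo 102·165 = 16830, texture block 160·189 = 30240, artist name 36·162 = 5832. Total weight = 74292.
Σw·y = 21390·259 + 16830·36 + 30240·366 + 5832·379 = 19424058, so ȳ = 19424058/74292 ≈ 261.46.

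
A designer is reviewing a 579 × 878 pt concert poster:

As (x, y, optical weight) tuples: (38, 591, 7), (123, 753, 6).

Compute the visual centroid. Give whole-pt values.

(77, 666)

Total weight = 7 + 6 = 13.
Σw·x = 7·38 + 6·123 = 1004, so x̄ = 1004/13 ≈ 77.23.
Σw·y = 7·591 + 6·753 = 8655, so ȳ = 8655/13 ≈ 665.77.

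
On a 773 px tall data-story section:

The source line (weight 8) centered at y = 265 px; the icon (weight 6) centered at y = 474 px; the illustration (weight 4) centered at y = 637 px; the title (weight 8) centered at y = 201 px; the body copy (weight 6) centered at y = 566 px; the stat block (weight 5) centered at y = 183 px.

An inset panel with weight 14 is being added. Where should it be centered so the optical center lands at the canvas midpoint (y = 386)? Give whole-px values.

New total weight: (8 + 6 + 4 + 8 + 6 + 5) + 14 = 51.
Along y: (13431 + 14·y) / 51 = 386 (existing moment 8·265 + 6·474 + 4·637 + 8·201 + 6·566 + 5·183 = 13431) ⇒ y = (19686 − 13431) / 14 ≈ 446.79.

y ≈ 447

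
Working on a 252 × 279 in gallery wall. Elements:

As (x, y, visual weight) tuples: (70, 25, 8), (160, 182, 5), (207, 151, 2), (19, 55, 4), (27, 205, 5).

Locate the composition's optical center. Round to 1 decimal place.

Weights sum to 8 + 5 + 2 + 4 + 5 = 24.
x-moment: 8·70 + 5·160 + 2·207 + 4·19 + 5·27 = 1985; centroid 1985/24 ≈ 82.71.
y-moment: 8·25 + 5·182 + 2·151 + 4·55 + 5·205 = 2657; centroid 2657/24 ≈ 110.71.

(82.7, 110.7)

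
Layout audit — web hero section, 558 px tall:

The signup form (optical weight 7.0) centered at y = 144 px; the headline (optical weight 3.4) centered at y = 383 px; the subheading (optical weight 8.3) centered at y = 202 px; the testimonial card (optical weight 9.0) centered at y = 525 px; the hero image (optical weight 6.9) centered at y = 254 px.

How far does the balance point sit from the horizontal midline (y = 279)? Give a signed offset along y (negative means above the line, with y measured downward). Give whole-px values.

Total weight = 7.0 + 3.4 + 8.3 + 9.0 + 6.9 = 34.6.
y: (7.0·144 + 3.4·383 + 8.3·202 + 9.0·525 + 6.9·254) / 34.6 = 10464.4 / 34.6 ≈ 302.44
Against y = 279, that's 302.44 − 279 = 23.44.

≈ 23 px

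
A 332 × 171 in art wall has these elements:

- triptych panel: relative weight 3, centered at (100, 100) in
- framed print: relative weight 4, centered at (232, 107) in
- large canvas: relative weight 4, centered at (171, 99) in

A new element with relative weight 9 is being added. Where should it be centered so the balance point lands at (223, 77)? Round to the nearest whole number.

(283, 46)

With the new element, Σw becomes 3 + 4 + 4 + 9 = 20.
Along x: (1912 + 9·x) / 20 = 223 (existing moment 3·100 + 4·232 + 4·171 = 1912) ⇒ x = (4460 − 1912) / 9 ≈ 283.11.
Along y: (1124 + 9·y) / 20 = 77 (existing moment 3·100 + 4·107 + 4·99 = 1124) ⇒ y = (1540 − 1124) / 9 ≈ 46.22.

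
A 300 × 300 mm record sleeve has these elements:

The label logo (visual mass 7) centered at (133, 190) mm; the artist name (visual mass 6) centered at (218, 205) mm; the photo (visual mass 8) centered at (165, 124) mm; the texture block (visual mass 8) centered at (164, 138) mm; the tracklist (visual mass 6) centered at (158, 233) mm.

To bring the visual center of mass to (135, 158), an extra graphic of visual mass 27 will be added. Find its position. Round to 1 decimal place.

With the extra graphic, Σw becomes 7 + 6 + 8 + 8 + 6 + 27 = 62.
Along x: (5819 + 27·x) / 62 = 135 (existing moment 7·133 + 6·218 + 8·165 + 8·164 + 6·158 = 5819) ⇒ x = (8370 − 5819) / 27 ≈ 94.48.
Along y: (6054 + 27·y) / 62 = 158 (existing moment 7·190 + 6·205 + 8·124 + 8·138 + 6·233 = 6054) ⇒ y = (9796 − 6054) / 27 ≈ 138.59.

(94.5, 138.6)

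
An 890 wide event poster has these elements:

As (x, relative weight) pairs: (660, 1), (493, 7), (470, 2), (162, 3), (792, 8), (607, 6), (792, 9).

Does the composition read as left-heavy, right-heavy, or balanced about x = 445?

Total weight = 1 + 7 + 2 + 3 + 8 + 6 + 9 = 36.
x: moment 22643 / weight 36 ≈ 628.97
Since 629.0 is right of 445, the composition reads right-heavy.

right-heavy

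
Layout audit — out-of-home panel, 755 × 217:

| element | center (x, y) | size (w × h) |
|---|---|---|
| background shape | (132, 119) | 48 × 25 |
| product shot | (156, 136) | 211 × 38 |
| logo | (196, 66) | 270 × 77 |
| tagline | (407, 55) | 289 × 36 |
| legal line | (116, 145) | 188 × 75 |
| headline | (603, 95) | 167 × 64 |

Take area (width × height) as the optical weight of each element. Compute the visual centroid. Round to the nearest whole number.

Areas → weights: background shape 48·25 = 1200, product shot 211·38 = 8018, logo 270·77 = 20790, tagline 289·36 = 10404, legal line 188·75 = 14100, headline 167·64 = 10688; Σw = 65200.
Σw·x = 17798940; x̄ = 17798940/65200 ≈ 272.99.
y: moment 6237468 / weight 65200 ≈ 95.67

(273, 96)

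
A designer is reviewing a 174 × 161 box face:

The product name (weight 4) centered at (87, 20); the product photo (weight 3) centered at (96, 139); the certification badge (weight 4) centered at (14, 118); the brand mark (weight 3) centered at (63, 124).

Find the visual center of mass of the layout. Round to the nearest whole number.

(63, 96)

Total weight = 4 + 3 + 4 + 3 = 14.
x: (4·87 + 3·96 + 4·14 + 3·63) / 14 = 881 / 14 ≈ 62.93
y: (4·20 + 3·139 + 4·118 + 3·124) / 14 = 1341 / 14 ≈ 95.79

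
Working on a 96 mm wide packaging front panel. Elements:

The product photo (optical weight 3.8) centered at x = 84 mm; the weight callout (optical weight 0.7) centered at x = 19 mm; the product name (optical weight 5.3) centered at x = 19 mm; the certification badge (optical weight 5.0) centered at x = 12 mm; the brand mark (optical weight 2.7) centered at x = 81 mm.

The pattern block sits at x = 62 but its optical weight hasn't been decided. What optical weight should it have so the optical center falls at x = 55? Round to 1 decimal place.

w ≈ 35.8

Fixed elements: Σw = 3.8 + 0.7 + 5.3 + 5.0 + 2.7 = 17.5, Σw·x = 3.8·84 + 0.7·19 + 5.3·19 + 5.0·12 + 2.7·81 = 711.9.
Balance at x = 55 requires (711.9 + w·62) / (17.5 + w) = 55.
So w = (55·17.5 − 711.9)/(62 − 55) = 250.6/7 ≈ 35.80.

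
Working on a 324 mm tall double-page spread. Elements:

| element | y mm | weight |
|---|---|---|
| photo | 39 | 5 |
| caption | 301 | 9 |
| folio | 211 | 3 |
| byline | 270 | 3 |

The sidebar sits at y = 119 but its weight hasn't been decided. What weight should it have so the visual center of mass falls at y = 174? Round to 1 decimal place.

Fixed elements: Σw = 5 + 9 + 3 + 3 = 20, Σw·y = 5·39 + 9·301 + 3·211 + 3·270 = 4347.
Balance at y = 174 requires (4347 + w·119) / (20 + w) = 174.
So w = (174·20 − 4347)/(119 − 174) = -867/-55 ≈ 15.76.

w ≈ 15.8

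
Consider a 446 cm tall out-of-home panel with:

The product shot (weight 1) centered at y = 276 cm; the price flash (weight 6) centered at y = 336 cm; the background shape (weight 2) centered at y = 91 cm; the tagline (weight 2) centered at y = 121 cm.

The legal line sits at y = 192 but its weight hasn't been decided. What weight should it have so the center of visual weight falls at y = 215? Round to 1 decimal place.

Existing Σw = 11 (1 + 6 + 2 + 2); existing moment 1·276 + 6·336 + 2·91 + 2·121 = 2716.
Balance at y = 215 requires (2716 + w·192) / (11 + w) = 215.
Solving: w = (215·11 − 2716) / (192 − 215) = -351 / -23 ≈ 15.26.

w ≈ 15.3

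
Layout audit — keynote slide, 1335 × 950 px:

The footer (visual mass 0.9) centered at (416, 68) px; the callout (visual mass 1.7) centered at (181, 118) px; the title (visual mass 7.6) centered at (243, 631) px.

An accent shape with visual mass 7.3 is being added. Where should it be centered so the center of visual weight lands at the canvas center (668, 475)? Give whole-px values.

With the accent shape, Σw becomes 0.9 + 1.7 + 7.6 + 7.3 = 17.5.
x: target moment 17.5×668 = 11690.0; current 0.9·416 + 1.7·181 + 7.6·243 = 2528.9; the accent shape supplies 9161.1, so x = 9161.1/7.3 ≈ 1254.95.
y: target moment 17.5×475 = 8312.5; current 0.9·68 + 1.7·118 + 7.6·631 = 5057.4; the accent shape supplies 3255.1, so y = 3255.1/7.3 ≈ 445.90.

(1255, 446)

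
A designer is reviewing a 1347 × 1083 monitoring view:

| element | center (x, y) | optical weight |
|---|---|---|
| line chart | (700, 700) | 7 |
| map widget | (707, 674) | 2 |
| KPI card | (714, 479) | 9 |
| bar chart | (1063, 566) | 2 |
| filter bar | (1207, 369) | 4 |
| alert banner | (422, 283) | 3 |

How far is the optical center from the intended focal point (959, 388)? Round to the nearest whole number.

Σw = 7 + 2 + 9 + 2 + 4 + 3 = 27.
x: moment 20960 / weight 27 ≈ 776.30
Σw·y = 14016; ȳ = 14016/27 ≈ 519.11.
Offset from (959, 388): Δx ≈ -182.70, Δy ≈ 131.11; distance = √(Δx² + Δy²) ≈ 224.88.

≈ 225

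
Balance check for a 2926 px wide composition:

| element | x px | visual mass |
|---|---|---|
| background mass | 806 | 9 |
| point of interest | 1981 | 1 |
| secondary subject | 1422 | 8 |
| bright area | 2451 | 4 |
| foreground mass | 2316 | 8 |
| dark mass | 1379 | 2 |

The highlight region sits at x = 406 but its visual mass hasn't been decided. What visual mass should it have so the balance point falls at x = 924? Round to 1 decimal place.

w ≈ 42.7

Known weights sum to 9 + 1 + 8 + 4 + 8 + 2 = 32; their moment is 9·806 + 1·1981 + 8·1422 + 4·2451 + 8·2316 + 2·1379 = 51701.
For the centroid to hit 924: (51701 + w·406) / (32 + w) = 924.
So w = (924·32 − 51701)/(406 − 924) = -22133/-518 ≈ 42.73.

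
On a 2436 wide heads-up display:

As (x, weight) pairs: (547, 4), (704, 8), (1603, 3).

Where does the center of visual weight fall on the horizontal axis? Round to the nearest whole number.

Weights sum to 4 + 8 + 3 = 15.
x: (4·547 + 8·704 + 3·1603) / 15 = 12629 / 15 ≈ 841.93

x ≈ 842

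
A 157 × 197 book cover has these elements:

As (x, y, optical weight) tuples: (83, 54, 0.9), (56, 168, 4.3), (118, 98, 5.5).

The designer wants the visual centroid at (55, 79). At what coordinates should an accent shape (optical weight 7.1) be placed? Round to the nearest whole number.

With the accent shape, Σw becomes 0.9 + 4.3 + 5.5 + 7.1 = 17.8.
Along x: (964.5 + 7.1·x) / 17.8 = 55 (existing moment 0.9·83 + 4.3·56 + 5.5·118 = 964.5) ⇒ x = (979.0 − 964.5) / 7.1 ≈ 2.04.
Along y: (1310.0 + 7.1·y) / 17.8 = 79 (existing moment 0.9·54 + 4.3·168 + 5.5·98 = 1310.0) ⇒ y = (1406.2 − 1310.0) / 7.1 ≈ 13.55.

(2, 14)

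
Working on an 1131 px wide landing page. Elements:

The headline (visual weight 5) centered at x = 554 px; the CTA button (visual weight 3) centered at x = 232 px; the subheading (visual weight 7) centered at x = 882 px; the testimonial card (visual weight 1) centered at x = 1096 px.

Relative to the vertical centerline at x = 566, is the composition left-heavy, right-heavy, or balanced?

Weights sum to 5 + 3 + 7 + 1 = 16.
Σw·x = 5·554 + 3·232 + 7·882 + 1·1096 = 10736, so x̄ = 10736/16 ≈ 671.00.
Since 671.0 is right of 566, the composition reads right-heavy.

right-heavy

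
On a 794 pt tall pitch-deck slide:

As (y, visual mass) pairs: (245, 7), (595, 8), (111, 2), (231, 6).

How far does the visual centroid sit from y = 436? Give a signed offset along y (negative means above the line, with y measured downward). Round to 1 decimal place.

≈ -84.6 pt

Total weight = 7 + 8 + 2 + 6 = 23.
y: (7·245 + 8·595 + 2·111 + 6·231) / 23 = 8083 / 23 ≈ 351.43
Difference: 351.43 − 436 ≈ -84.57.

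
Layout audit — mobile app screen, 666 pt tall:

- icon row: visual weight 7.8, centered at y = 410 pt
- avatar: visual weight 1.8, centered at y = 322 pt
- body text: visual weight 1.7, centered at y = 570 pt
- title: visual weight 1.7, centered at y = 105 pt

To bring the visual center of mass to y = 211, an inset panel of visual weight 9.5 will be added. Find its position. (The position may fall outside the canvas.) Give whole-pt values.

New total weight: (7.8 + 1.8 + 1.7 + 1.7) + 9.5 = 22.5.
Along y: (4925.1 + 9.5·y) / 22.5 = 211 (existing moment 7.8·410 + 1.8·322 + 1.7·570 + 1.7·105 = 4925.1) ⇒ y = (4747.5 − 4925.1) / 9.5 ≈ -18.69.

y ≈ -19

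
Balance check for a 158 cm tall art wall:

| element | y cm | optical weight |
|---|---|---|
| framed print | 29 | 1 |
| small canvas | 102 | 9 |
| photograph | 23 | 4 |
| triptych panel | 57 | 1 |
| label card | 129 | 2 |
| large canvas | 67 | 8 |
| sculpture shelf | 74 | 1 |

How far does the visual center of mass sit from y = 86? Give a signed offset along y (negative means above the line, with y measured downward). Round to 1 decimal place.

Total weight = 1 + 9 + 4 + 1 + 2 + 8 + 1 = 26.
y: moment 1964 / weight 26 ≈ 75.54
Offset from y = 86: 75.54 − 86 ≈ -10.46.

≈ -10.5 cm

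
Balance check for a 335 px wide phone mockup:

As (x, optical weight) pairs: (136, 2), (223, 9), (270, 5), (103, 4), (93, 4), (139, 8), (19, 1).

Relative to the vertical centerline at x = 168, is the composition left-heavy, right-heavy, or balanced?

balanced

Weights sum to 2 + 9 + 5 + 4 + 4 + 8 + 1 = 33.
Σw·x = 2·136 + 9·223 + 5·270 + 4·103 + 4·93 + 8·139 + 1·19 = 5544, so x̄ = 5544/33 ≈ 168.00.
168.00 = 168 exactly: balanced.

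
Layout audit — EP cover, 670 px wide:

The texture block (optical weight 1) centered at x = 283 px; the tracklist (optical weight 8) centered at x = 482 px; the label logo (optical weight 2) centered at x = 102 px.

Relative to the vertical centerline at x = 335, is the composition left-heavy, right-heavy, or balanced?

right-heavy

Weights sum to 1 + 8 + 2 = 11.
Σw·x = 1·283 + 8·482 + 2·102 = 4343, so x̄ = 4343/11 ≈ 394.82.
394.8 lies right of the midline 335, so the layout is right-heavy.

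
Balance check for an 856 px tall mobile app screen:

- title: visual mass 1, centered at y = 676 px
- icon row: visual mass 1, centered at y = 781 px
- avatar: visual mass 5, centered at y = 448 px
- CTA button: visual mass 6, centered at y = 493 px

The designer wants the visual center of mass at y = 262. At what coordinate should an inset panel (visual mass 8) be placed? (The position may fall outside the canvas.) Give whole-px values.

With the inset panel, Σw becomes 1 + 1 + 5 + 6 + 8 = 21.
y: need Σw·y = 21·262 = 5502. Existing = 1·676 + 1·781 + 5·448 + 6·493 = 6655. Remainder -1153 / 8 ≈ -144.12.

y ≈ -144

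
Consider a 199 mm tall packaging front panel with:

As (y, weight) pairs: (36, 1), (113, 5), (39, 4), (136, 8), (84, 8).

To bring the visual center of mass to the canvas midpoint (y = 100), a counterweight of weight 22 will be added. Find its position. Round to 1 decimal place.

With the counterweight, Σw becomes 1 + 5 + 4 + 8 + 8 + 22 = 48.
y: need Σw·y = 48·100 = 4800. Existing = 1·36 + 5·113 + 4·39 + 8·136 + 8·84 = 2517. Remainder 2283 / 22 ≈ 103.77.

y ≈ 103.8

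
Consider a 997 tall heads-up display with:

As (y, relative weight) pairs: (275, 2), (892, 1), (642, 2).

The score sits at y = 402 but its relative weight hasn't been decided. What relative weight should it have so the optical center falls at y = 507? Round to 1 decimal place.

w ≈ 1.8

Existing Σw = 5 (2 + 1 + 2); existing moment 2·275 + 1·892 + 2·642 = 2726.
Set Σw·y/Σw = 507: (2726 + 402w) = 507·(5 + w).
Rearranging, w·(402 − 507) = 507·5 − 2726 = -191, so w ≈ -191/-105 = 1.82.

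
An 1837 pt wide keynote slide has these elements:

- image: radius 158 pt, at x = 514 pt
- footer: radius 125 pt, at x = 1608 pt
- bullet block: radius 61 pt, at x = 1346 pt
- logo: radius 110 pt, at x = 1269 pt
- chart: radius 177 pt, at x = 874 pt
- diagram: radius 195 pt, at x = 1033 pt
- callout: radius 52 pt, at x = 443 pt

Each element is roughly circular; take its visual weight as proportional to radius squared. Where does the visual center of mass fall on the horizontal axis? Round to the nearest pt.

x ≈ 982

Weights ∝ r²: image 158² = 24964, footer 125² = 15625, bullet block 61² = 3721, logo 110² = 12100, chart 177² = 31329, diagram 195² = 38025, callout 52² = 2704; Σw = 128468.
Σw·x = 126179105; x̄ = 126179105/128468 ≈ 982.18.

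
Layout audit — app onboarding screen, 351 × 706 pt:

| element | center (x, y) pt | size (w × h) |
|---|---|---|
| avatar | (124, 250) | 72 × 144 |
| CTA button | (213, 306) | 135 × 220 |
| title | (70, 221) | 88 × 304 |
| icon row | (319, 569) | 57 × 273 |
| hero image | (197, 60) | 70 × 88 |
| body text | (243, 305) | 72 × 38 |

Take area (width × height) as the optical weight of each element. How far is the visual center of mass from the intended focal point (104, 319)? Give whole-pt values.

≈ 77 pt

Taking area as weight: avatar 72·144 = 10368, CTA button 135·220 = 29700, title 88·304 = 26752, icon row 57·273 = 15561, hero image 70·88 = 6160, body text 72·38 = 2736. Sum 91277.
Σw·x = 10368·124 + 29700·213 + 26752·70 + 15561·319 + 6160·197 + 2736·243 = 16326699, so x̄ = 16326699/91277 ≈ 178.87.
Σw·y = 10368·250 + 29700·306 + 26752·221 + 15561·569 + 6160·60 + 2736·305 = 27650681, so ȳ = 27650681/91277 ≈ 302.93.
From (104, 319): dx = 74.87, dy = -16.07, so the distance is √(dx²+dy²) ≈ 76.57.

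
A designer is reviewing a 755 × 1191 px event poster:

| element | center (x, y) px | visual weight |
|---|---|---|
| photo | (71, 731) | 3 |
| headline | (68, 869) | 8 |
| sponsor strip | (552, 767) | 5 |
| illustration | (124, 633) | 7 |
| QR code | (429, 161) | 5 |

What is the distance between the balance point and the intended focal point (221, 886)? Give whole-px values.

Weights sum to 3 + 8 + 5 + 7 + 5 = 28.
Σw·x = 3·71 + 8·68 + 5·552 + 7·124 + 5·429 = 6530, so x̄ = 6530/28 ≈ 233.21.
Σw·y = 3·731 + 8·869 + 5·767 + 7·633 + 5·161 = 18216, so ȳ = 18216/28 ≈ 650.57.
Offset from (221, 886): Δx ≈ 12.21, Δy ≈ -235.43; distance = √(Δx² + Δy²) ≈ 235.75.

≈ 236 px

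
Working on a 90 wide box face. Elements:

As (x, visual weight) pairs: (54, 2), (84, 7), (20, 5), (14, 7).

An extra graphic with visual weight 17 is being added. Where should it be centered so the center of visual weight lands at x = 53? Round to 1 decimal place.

After adding the extra graphic, total weight = 2 + 7 + 5 + 7 + 17 = 38.
x: target moment 38×53 = 2014; current 2·54 + 7·84 + 5·20 + 7·14 = 894; the extra graphic supplies 1120, so x = 1120/17 ≈ 65.88.

x ≈ 65.9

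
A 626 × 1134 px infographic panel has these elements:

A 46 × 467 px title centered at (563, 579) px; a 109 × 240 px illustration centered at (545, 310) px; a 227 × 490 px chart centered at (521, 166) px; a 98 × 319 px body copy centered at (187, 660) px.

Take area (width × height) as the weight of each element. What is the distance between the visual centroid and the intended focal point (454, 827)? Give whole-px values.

≈ 514 px

Taking area as weight: title 46·467 = 21482, illustration 109·240 = 26160, chart 227·490 = 111230, body copy 98·319 = 31262. Sum 190134.
x-moment: 21482·563 + 26160·545 + 111230·521 + 31262·187 = 90148390; centroid 90148390/190134 ≈ 474.13.
y-moment: 21482·579 + 26160·310 + 111230·166 + 31262·660 = 59644778; centroid 59644778/190134 ≈ 313.70.
Offset from (454, 827): Δx ≈ 20.13, Δy ≈ -513.30; distance = √(Δx² + Δy²) ≈ 513.70.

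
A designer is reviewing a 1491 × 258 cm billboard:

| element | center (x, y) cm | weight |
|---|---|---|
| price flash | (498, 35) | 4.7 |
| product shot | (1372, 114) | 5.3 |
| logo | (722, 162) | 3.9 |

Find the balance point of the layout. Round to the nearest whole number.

(894, 101)

Σw = 4.7 + 5.3 + 3.9 = 13.9.
x: (4.7·498 + 5.3·1372 + 3.9·722) / 13.9 = 12428.0 / 13.9 ≈ 894.10
y: (4.7·35 + 5.3·114 + 3.9·162) / 13.9 = 1400.5 / 13.9 ≈ 100.76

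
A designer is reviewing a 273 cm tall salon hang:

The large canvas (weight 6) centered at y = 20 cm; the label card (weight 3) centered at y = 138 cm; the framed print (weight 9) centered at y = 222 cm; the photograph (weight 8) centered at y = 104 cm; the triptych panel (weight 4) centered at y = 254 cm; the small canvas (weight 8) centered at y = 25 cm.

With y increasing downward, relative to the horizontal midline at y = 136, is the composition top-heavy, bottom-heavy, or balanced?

top-heavy

Σw = 6 + 3 + 9 + 8 + 4 + 8 = 38.
Σw·y = 6·20 + 3·138 + 9·222 + 8·104 + 4·254 + 8·25 = 4580, so ȳ = 4580/38 ≈ 120.53.
Since 120.5 is above (smaller y than) 136, the composition reads top-heavy.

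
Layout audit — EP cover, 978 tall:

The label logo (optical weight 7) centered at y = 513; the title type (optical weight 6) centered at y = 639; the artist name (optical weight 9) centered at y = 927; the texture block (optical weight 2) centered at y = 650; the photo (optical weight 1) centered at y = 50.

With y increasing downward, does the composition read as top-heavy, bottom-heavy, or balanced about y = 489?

Total weight = 7 + 6 + 9 + 2 + 1 = 25.
y-moment: 7·513 + 6·639 + 9·927 + 2·650 + 1·50 = 17118; centroid 17118/25 ≈ 684.72.
684.7 vs midline 489 → bottom-heavy.

bottom-heavy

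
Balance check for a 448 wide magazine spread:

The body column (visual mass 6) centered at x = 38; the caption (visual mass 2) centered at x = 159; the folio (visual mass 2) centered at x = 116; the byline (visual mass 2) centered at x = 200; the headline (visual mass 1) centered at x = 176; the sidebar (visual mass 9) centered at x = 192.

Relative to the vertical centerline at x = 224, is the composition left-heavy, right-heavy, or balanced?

Σw = 6 + 2 + 2 + 2 + 1 + 9 = 22.
x-moment: 6·38 + 2·159 + 2·116 + 2·200 + 1·176 + 9·192 = 3082; centroid 3082/22 ≈ 140.09.
Since 140.1 is left of 224, the composition reads left-heavy.

left-heavy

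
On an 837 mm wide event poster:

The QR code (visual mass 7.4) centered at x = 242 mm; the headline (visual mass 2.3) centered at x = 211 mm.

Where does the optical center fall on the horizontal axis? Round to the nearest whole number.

x ≈ 235

Σw = 7.4 + 2.3 = 9.7.
x-moment: 7.4·242 + 2.3·211 = 2276.1; centroid 2276.1/9.7 ≈ 234.65.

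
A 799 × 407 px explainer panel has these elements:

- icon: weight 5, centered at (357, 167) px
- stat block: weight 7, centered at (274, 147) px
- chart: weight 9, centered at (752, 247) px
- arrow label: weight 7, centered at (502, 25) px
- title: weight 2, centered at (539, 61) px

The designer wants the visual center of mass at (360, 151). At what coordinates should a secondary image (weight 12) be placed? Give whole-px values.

After adding the secondary image, total weight = 5 + 7 + 9 + 7 + 2 + 12 = 42.
x: target moment 42×360 = 15120; current 5·357 + 7·274 + 9·752 + 7·502 + 2·539 = 15063; the secondary image supplies 57, so x = 57/12 ≈ 4.75.
y: target moment 42×151 = 6342; current 5·167 + 7·147 + 9·247 + 7·25 + 2·61 = 4384; the secondary image supplies 1958, so y = 1958/12 ≈ 163.17.

(5, 163)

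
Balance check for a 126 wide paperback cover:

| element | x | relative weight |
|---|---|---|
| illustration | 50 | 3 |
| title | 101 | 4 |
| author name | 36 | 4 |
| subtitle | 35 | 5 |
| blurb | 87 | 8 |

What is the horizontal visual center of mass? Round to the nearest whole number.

Σw = 3 + 4 + 4 + 5 + 8 = 24.
x: (3·50 + 4·101 + 4·36 + 5·35 + 8·87) / 24 = 1569 / 24 ≈ 65.38

x ≈ 65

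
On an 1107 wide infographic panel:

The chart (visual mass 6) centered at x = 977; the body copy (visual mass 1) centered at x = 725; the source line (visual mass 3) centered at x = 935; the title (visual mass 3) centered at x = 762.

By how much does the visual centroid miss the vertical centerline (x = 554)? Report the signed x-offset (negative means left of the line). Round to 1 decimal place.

≈ 344.3

Weights sum to 6 + 1 + 3 + 3 = 13.
Σw·x = 6·977 + 1·725 + 3·935 + 3·762 = 11678, so x̄ = 11678/13 ≈ 898.31.
Against x = 554, that's 898.31 − 554 = 344.31.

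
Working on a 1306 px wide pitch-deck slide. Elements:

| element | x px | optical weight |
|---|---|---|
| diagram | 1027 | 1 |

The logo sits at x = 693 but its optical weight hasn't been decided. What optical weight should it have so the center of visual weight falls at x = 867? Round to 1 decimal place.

w ≈ 0.9

Known: weight 1 with moment 1·1027 = 1027.
Set Σw·x/Σw = 867: (1027 + 693w) = 867·(1 + w).
Solving: w = (867·1 − 1027) / (693 − 867) = -160 / -174 ≈ 0.92.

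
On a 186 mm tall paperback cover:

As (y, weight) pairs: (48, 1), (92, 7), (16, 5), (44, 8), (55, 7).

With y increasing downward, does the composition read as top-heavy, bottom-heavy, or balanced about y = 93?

Total weight = 1 + 7 + 5 + 8 + 7 = 28.
y-moment: 1·48 + 7·92 + 5·16 + 8·44 + 7·55 = 1509; centroid 1509/28 ≈ 53.89.
53.9 lies above (smaller y than) the midline 93, so the layout is top-heavy.

top-heavy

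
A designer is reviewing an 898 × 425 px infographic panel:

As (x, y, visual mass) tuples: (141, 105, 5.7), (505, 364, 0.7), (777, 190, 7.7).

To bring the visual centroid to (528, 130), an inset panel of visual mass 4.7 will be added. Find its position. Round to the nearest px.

With the inset panel, Σw becomes 5.7 + 0.7 + 7.7 + 4.7 = 18.8.
Along x: (7140.1 + 4.7·x) / 18.8 = 528 (existing moment 5.7·141 + 0.7·505 + 7.7·777 = 7140.1) ⇒ x = (9926.4 − 7140.1) / 4.7 ≈ 592.83.
Along y: (2316.3 + 4.7·y) / 18.8 = 130 (existing moment 5.7·105 + 0.7·364 + 7.7·190 = 2316.3) ⇒ y = (2444.0 − 2316.3) / 4.7 ≈ 27.17.

(593, 27)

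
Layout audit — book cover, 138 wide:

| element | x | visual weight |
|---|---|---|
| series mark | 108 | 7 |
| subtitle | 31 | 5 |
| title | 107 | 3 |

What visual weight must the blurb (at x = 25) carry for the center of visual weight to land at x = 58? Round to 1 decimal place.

w ≈ 11.0

Known weights sum to 7 + 5 + 3 = 15; their moment is 7·108 + 5·31 + 3·107 = 1232.
Set Σw·x/Σw = 58: (1232 + 25w) = 58·(15 + w).
Rearranging, w·(25 − 58) = 58·15 − 1232 = -362, so w ≈ -362/-33 = 10.97.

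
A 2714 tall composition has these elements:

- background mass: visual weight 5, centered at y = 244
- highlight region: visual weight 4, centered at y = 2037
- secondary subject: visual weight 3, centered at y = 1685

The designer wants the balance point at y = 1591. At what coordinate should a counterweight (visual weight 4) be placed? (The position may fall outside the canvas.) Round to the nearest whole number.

y ≈ 2758

New total weight: (5 + 4 + 3) + 4 = 16.
Along y: (14423 + 4·y) / 16 = 1591 (existing moment 5·244 + 4·2037 + 3·1685 = 14423) ⇒ y = (25456 − 14423) / 4 ≈ 2758.25.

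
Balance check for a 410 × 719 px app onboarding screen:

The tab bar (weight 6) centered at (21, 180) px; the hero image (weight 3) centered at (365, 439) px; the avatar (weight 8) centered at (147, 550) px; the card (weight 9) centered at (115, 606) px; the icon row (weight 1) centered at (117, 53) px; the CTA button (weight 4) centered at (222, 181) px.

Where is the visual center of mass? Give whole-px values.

Σw = 6 + 3 + 8 + 9 + 1 + 4 = 31.
Σw·x = 6·21 + 3·365 + 8·147 + 9·115 + 1·117 + 4·222 = 4437, so x̄ = 4437/31 ≈ 143.13.
Σw·y = 6·180 + 3·439 + 8·550 + 9·606 + 1·53 + 4·181 = 13028, so ȳ = 13028/31 ≈ 420.26.

(143, 420)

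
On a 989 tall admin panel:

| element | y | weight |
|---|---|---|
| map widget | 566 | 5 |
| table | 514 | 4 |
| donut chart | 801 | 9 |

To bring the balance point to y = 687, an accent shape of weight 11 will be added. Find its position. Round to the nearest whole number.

After adding the accent shape, total weight = 5 + 4 + 9 + 11 = 29.
y: need Σw·y = 29·687 = 19923. Existing = 5·566 + 4·514 + 9·801 = 12095. Remainder 7828 / 11 ≈ 711.64.

y ≈ 712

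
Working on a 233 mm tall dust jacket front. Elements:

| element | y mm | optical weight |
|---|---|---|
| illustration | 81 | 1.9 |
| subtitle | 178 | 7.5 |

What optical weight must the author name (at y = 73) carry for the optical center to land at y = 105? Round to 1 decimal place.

w ≈ 15.7

Fixed elements: Σw = 1.9 + 7.5 = 9.4, Σw·y = 1.9·81 + 7.5·178 = 1488.9.
For the centroid to hit 105: (1488.9 + w·73) / (9.4 + w) = 105.
So w = (105·9.4 − 1488.9)/(73 − 105) = -501.9/-32 ≈ 15.68.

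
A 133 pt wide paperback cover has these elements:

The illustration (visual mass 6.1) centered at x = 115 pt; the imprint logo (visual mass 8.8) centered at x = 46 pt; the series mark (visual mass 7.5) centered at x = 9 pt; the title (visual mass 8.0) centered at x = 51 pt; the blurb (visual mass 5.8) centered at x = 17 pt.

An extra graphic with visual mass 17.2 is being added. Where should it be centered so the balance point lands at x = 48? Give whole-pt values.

With the extra graphic, Σw becomes 6.1 + 8.8 + 7.5 + 8.0 + 5.8 + 17.2 = 53.4.
x: target moment 53.4×48 = 2563.2; current 6.1·115 + 8.8·46 + 7.5·9 + 8.0·51 + 5.8·17 = 1680.4; the extra graphic supplies 882.8, so x = 882.8/17.2 ≈ 51.33.

x ≈ 51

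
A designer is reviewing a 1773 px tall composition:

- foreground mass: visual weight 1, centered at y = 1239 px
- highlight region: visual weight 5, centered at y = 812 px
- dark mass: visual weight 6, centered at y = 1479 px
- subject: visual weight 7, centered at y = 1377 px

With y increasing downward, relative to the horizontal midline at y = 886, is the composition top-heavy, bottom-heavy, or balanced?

Weights sum to 1 + 5 + 6 + 7 = 19.
y: (1·1239 + 5·812 + 6·1479 + 7·1377) / 19 = 23812 / 19 ≈ 1253.26
Since 1253.3 is below (larger y than) 886, the composition reads bottom-heavy.

bottom-heavy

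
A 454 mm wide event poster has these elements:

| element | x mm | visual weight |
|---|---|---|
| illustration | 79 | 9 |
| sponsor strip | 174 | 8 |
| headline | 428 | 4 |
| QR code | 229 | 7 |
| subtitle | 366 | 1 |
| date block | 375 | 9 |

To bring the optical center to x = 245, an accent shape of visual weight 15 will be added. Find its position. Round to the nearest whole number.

x ≈ 255

With the accent shape, Σw becomes 9 + 8 + 4 + 7 + 1 + 9 + 15 = 53.
x: need Σw·x = 53·245 = 12985. Existing = 9·79 + 8·174 + 4·428 + 7·229 + 1·366 + 9·375 = 9159. Remainder 3826 / 15 ≈ 255.07.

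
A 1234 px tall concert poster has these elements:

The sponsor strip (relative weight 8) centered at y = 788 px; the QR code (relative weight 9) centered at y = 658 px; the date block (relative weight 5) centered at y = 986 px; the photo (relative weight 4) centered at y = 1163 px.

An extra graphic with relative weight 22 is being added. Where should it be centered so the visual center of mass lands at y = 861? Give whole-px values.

y ≈ 887

With the extra graphic, Σw becomes 8 + 9 + 5 + 4 + 22 = 48.
Along y: (21808 + 22·y) / 48 = 861 (existing moment 8·788 + 9·658 + 5·986 + 4·1163 = 21808) ⇒ y = (41328 − 21808) / 22 ≈ 887.27.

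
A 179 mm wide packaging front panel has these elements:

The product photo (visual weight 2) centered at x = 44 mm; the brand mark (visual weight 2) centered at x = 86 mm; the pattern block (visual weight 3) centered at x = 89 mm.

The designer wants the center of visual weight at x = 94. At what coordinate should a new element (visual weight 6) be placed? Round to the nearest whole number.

After adding the new element, total weight = 2 + 2 + 3 + 6 = 13.
Along x: (527 + 6·x) / 13 = 94 (existing moment 2·44 + 2·86 + 3·89 = 527) ⇒ x = (1222 − 527) / 6 ≈ 115.83.

x ≈ 116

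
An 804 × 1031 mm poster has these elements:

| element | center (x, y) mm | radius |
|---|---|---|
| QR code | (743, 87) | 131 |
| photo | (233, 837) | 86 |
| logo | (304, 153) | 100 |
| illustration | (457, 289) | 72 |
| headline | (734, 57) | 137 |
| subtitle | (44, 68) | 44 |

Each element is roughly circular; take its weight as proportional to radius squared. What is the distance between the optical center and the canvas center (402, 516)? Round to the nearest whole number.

r² weights: QR code 131² = 17161, photo 86² = 7396, logo 100² = 10000, illustration 72² = 5184, headline 137² = 18769, subtitle 44² = 1936. Total = 60446.
Σw·x = 33744609; x̄ = 33744609/60446 ≈ 558.26.
y: moment 11913116 / weight 60446 ≈ 197.09
From (402, 516): dx = 156.26, dy = -318.91, so the distance is √(dx²+dy²) ≈ 355.14.

≈ 355 mm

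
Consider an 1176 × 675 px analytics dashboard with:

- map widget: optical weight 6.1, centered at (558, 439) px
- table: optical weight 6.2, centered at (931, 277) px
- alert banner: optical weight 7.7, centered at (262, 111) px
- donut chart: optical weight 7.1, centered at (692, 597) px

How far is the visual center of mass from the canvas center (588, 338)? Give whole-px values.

≈ 14 px

Weights sum to 6.1 + 6.2 + 7.7 + 7.1 = 27.1.
x: (6.1·558 + 6.2·931 + 7.7·262 + 7.1·692) / 27.1 = 16106.6 / 27.1 ≈ 594.34
y: (6.1·439 + 6.2·277 + 7.7·111 + 7.1·597) / 27.1 = 9488.7 / 27.1 ≈ 350.14
Offset from (588, 338): Δx ≈ 6.34, Δy ≈ 12.14; distance = √(Δx² + Δy²) ≈ 13.69.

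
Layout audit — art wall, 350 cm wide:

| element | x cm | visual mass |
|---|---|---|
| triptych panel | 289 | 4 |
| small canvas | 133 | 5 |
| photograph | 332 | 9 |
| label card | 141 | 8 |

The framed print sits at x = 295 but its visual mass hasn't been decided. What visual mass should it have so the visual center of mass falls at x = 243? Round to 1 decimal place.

w ≈ 7.3

Fixed elements: Σw = 4 + 5 + 9 + 8 = 26, Σw·x = 4·289 + 5·133 + 9·332 + 8·141 = 5937.
Balance at x = 243 requires (5937 + w·295) / (26 + w) = 243.
So w = (243·26 − 5937)/(295 − 243) = 381/52 ≈ 7.33.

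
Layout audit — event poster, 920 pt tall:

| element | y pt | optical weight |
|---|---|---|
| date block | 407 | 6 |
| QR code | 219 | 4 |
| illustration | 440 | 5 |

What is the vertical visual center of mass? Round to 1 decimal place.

Σw = 6 + 4 + 5 = 15.
y-moment: 6·407 + 4·219 + 5·440 = 5518; centroid 5518/15 ≈ 367.87.

y ≈ 367.9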